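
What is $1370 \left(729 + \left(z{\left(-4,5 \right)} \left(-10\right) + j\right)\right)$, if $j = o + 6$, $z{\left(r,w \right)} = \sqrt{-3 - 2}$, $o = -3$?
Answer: $1002840 - 13700 i \sqrt{5} \approx 1.0028 \cdot 10^{6} - 30634.0 i$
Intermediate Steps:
$z{\left(r,w \right)} = i \sqrt{5}$ ($z{\left(r,w \right)} = \sqrt{-5} = i \sqrt{5}$)
$j = 3$ ($j = -3 + 6 = 3$)
$1370 \left(729 + \left(z{\left(-4,5 \right)} \left(-10\right) + j\right)\right) = 1370 \left(729 + \left(i \sqrt{5} \left(-10\right) + 3\right)\right) = 1370 \left(729 + \left(- 10 i \sqrt{5} + 3\right)\right) = 1370 \left(729 + \left(3 - 10 i \sqrt{5}\right)\right) = 1370 \left(732 - 10 i \sqrt{5}\right) = 1002840 - 13700 i \sqrt{5}$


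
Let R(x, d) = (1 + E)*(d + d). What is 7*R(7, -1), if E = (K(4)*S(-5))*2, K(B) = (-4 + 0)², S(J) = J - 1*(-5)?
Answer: -14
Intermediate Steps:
S(J) = 5 + J (S(J) = J + 5 = 5 + J)
K(B) = 16 (K(B) = (-4)² = 16)
E = 0 (E = (16*(5 - 5))*2 = (16*0)*2 = 0*2 = 0)
R(x, d) = 2*d (R(x, d) = (1 + 0)*(d + d) = 1*(2*d) = 2*d)
7*R(7, -1) = 7*(2*(-1)) = 7*(-2) = -14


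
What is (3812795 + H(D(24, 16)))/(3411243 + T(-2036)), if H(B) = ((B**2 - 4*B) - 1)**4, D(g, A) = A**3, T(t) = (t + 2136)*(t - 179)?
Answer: 78919111722371461117522947516/3189743 ≈ 2.4742e+22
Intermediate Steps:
T(t) = (-179 + t)*(2136 + t) (T(t) = (2136 + t)*(-179 + t) = (-179 + t)*(2136 + t))
H(B) = (-1 + B**2 - 4*B)**4
(3812795 + H(D(24, 16)))/(3411243 + T(-2036)) = (3812795 + (1 - (16**3)**2 + 4*16**3)**4)/(3411243 + (-382344 + (-2036)**2 + 1957*(-2036))) = (3812795 + (1 - 1*4096**2 + 4*4096)**4)/(3411243 + (-382344 + 4145296 - 3984452)) = (3812795 + (1 - 1*16777216 + 16384)**4)/(3411243 - 221500) = (3812795 + (1 - 16777216 + 16384)**4)/3189743 = (3812795 + (-16760831)**4)*(1/3189743) = (3812795 + 78919111722371461117519134721)*(1/3189743) = 78919111722371461117522947516*(1/3189743) = 78919111722371461117522947516/3189743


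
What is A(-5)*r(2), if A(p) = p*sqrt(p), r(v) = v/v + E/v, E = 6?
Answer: -20*I*sqrt(5) ≈ -44.721*I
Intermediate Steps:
r(v) = 1 + 6/v (r(v) = v/v + 6/v = 1 + 6/v)
A(p) = p**(3/2)
A(-5)*r(2) = (-5)**(3/2)*((6 + 2)/2) = (-5*I*sqrt(5))*((1/2)*8) = -5*I*sqrt(5)*4 = -20*I*sqrt(5)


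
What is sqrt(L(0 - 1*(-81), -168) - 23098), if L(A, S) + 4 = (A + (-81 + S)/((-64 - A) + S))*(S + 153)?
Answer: 2*I*sqrt(595870307)/313 ≈ 155.98*I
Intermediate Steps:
L(A, S) = -4 + (153 + S)*(A + (-81 + S)/(-64 + S - A)) (L(A, S) = -4 + (A + (-81 + S)/((-64 - A) + S))*(S + 153) = -4 + (A + (-81 + S)/(-64 + S - A))*(153 + S) = -4 + (153 + S)*(A + (-81 + S)/(-64 + S - A)))
sqrt(L(0 - 1*(-81), -168) - 23098) = sqrt((12137 - 1*(-168)**2 - 68*(-168) + 153*(0 - 1*(-81))**2 + 9788*(0 - 1*(-81)) - 168*(0 - 1*(-81))**2 - 1*(0 - 1*(-81))*(-168)**2 - 89*(0 - 1*(-81))*(-168))/(64 + (0 - 1*(-81)) - 1*(-168)) - 23098) = sqrt((12137 - 1*28224 + 11424 + 153*(0 + 81)**2 + 9788*(0 + 81) - 168*(0 + 81)**2 - 1*(0 + 81)*28224 - 89*(0 + 81)*(-168))/(64 + (0 + 81) + 168) - 23098) = sqrt((12137 - 28224 + 11424 + 153*81**2 + 9788*81 - 168*81**2 - 1*81*28224 - 89*81*(-168))/(64 + 81 + 168) - 23098) = sqrt((12137 - 28224 + 11424 + 153*6561 + 792828 - 168*6561 - 2286144 + 1211112)/313 - 23098) = sqrt((12137 - 28224 + 11424 + 1003833 + 792828 - 1102248 - 2286144 + 1211112)/313 - 23098) = sqrt((1/313)*(-385282) - 23098) = sqrt(-385282/313 - 23098) = sqrt(-7614956/313) = 2*I*sqrt(595870307)/313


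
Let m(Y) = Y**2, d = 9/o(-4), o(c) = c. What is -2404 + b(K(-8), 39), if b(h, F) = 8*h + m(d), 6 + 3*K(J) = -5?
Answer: -116557/48 ≈ -2428.3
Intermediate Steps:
d = -9/4 (d = 9/(-4) = 9*(-1/4) = -9/4 ≈ -2.2500)
K(J) = -11/3 (K(J) = -2 + (1/3)*(-5) = -2 - 5/3 = -11/3)
b(h, F) = 81/16 + 8*h (b(h, F) = 8*h + (-9/4)**2 = 8*h + 81/16 = 81/16 + 8*h)
-2404 + b(K(-8), 39) = -2404 + (81/16 + 8*(-11/3)) = -2404 + (81/16 - 88/3) = -2404 - 1165/48 = -116557/48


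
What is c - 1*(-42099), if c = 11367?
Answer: 53466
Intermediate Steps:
c - 1*(-42099) = 11367 - 1*(-42099) = 11367 + 42099 = 53466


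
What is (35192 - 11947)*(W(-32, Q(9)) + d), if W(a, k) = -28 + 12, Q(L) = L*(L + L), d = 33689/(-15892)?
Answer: -6693653445/15892 ≈ -4.2120e+5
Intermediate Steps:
d = -33689/15892 (d = 33689*(-1/15892) = -33689/15892 ≈ -2.1199)
Q(L) = 2*L² (Q(L) = L*(2*L) = 2*L²)
W(a, k) = -16
(35192 - 11947)*(W(-32, Q(9)) + d) = (35192 - 11947)*(-16 - 33689/15892) = 23245*(-287961/15892) = -6693653445/15892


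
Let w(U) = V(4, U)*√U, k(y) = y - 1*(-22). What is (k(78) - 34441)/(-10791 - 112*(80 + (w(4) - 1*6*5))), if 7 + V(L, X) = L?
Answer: 34341/15719 ≈ 2.1847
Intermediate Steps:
V(L, X) = -7 + L
k(y) = 22 + y (k(y) = y + 22 = 22 + y)
w(U) = -3*√U (w(U) = (-7 + 4)*√U = -3*√U)
(k(78) - 34441)/(-10791 - 112*(80 + (w(4) - 1*6*5))) = ((22 + 78) - 34441)/(-10791 - 112*(80 + (-3*√4 - 1*6*5))) = (100 - 34441)/(-10791 - 112*(80 + (-3*2 - 6*5))) = -34341/(-10791 - 112*(80 + (-6 - 30))) = -34341/(-10791 - 112*(80 - 36)) = -34341/(-10791 - 112*44) = -34341/(-10791 - 4928) = -34341/(-15719) = -34341*(-1/15719) = 34341/15719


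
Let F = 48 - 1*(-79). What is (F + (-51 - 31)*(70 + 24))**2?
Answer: 57471561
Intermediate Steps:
F = 127 (F = 48 + 79 = 127)
(F + (-51 - 31)*(70 + 24))**2 = (127 + (-51 - 31)*(70 + 24))**2 = (127 - 82*94)**2 = (127 - 7708)**2 = (-7581)**2 = 57471561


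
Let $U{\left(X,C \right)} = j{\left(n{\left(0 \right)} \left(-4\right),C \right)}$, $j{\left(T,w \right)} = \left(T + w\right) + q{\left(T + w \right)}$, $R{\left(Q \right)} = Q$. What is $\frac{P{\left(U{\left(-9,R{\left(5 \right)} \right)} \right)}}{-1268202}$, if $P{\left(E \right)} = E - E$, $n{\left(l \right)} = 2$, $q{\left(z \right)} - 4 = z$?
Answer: $0$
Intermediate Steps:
$q{\left(z \right)} = 4 + z$
$j{\left(T,w \right)} = 4 + 2 T + 2 w$ ($j{\left(T,w \right)} = \left(T + w\right) + \left(4 + \left(T + w\right)\right) = \left(T + w\right) + \left(4 + T + w\right) = 4 + 2 T + 2 w$)
$U{\left(X,C \right)} = -12 + 2 C$ ($U{\left(X,C \right)} = 4 + 2 \cdot 2 \left(-4\right) + 2 C = 4 + 2 \left(-8\right) + 2 C = 4 - 16 + 2 C = -12 + 2 C$)
$P{\left(E \right)} = 0$
$\frac{P{\left(U{\left(-9,R{\left(5 \right)} \right)} \right)}}{-1268202} = \frac{0}{-1268202} = 0 \left(- \frac{1}{1268202}\right) = 0$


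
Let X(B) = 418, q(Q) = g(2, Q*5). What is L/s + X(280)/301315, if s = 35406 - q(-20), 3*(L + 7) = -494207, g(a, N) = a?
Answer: -37218478301/8000817195 ≈ -4.6518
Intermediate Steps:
L = -494228/3 (L = -7 + (⅓)*(-494207) = -7 - 494207/3 = -494228/3 ≈ -1.6474e+5)
q(Q) = 2
s = 35404 (s = 35406 - 1*2 = 35406 - 2 = 35404)
L/s + X(280)/301315 = -494228/3/35404 + 418/301315 = -494228/3*1/35404 + 418*(1/301315) = -123557/26553 + 418/301315 = -37218478301/8000817195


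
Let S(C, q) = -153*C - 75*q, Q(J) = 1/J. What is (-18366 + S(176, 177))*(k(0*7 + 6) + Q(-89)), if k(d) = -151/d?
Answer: 262486735/178 ≈ 1.4746e+6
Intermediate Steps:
(-18366 + S(176, 177))*(k(0*7 + 6) + Q(-89)) = (-18366 + (-153*176 - 75*177))*(-151/(0*7 + 6) + 1/(-89)) = (-18366 + (-26928 - 13275))*(-151/(0 + 6) - 1/89) = (-18366 - 40203)*(-151/6 - 1/89) = -58569*(-151*⅙ - 1/89) = -58569*(-151/6 - 1/89) = -58569*(-13445/534) = 262486735/178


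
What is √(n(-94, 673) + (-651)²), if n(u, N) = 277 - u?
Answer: 2*√106043 ≈ 651.29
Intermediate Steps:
√(n(-94, 673) + (-651)²) = √((277 - 1*(-94)) + (-651)²) = √((277 + 94) + 423801) = √(371 + 423801) = √424172 = 2*√106043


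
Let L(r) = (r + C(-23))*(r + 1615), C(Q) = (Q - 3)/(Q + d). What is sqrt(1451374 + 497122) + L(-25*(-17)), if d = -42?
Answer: 867816 + 4*sqrt(121781) ≈ 8.6921e+5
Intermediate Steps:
C(Q) = (-3 + Q)/(-42 + Q) (C(Q) = (Q - 3)/(Q - 42) = (-3 + Q)/(-42 + Q))
L(r) = (1615 + r)*(2/5 + r) (L(r) = (r + (-3 - 23)/(-42 - 23))*(r + 1615) = (r - 26/(-65))*(1615 + r) = (r - 1/65*(-26))*(1615 + r) = (r + 2/5)*(1615 + r) = (2/5 + r)*(1615 + r) = (1615 + r)*(2/5 + r))
sqrt(1451374 + 497122) + L(-25*(-17)) = sqrt(1451374 + 497122) + (646 + (-25*(-17))**2 + 8077*(-25*(-17))/5) = sqrt(1948496) + (646 + 425**2 + (8077/5)*425) = 4*sqrt(121781) + (646 + 180625 + 686545) = 4*sqrt(121781) + 867816 = 867816 + 4*sqrt(121781)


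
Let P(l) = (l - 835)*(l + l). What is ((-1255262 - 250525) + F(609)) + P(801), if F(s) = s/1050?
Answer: -78012721/50 ≈ -1.5603e+6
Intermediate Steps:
F(s) = s/1050 (F(s) = s*(1/1050) = s/1050)
P(l) = 2*l*(-835 + l) (P(l) = (-835 + l)*(2*l) = 2*l*(-835 + l))
((-1255262 - 250525) + F(609)) + P(801) = ((-1255262 - 250525) + (1/1050)*609) + 2*801*(-835 + 801) = (-1505787 + 29/50) + 2*801*(-34) = -75289321/50 - 54468 = -78012721/50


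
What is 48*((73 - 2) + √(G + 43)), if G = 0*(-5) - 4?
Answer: 3408 + 48*√39 ≈ 3707.8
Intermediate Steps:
G = -4 (G = 0 - 4 = -4)
48*((73 - 2) + √(G + 43)) = 48*((73 - 2) + √(-4 + 43)) = 48*(71 + √39) = 3408 + 48*√39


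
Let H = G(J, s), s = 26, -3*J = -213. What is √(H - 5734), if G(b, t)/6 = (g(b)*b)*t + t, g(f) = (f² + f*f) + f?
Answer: 5*√4497962 ≈ 10604.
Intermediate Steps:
J = 71 (J = -⅓*(-213) = 71)
g(f) = f + 2*f² (g(f) = (f² + f²) + f = 2*f² + f = f + 2*f²)
G(b, t) = 6*t + 6*t*b²*(1 + 2*b) (G(b, t) = 6*(((b*(1 + 2*b))*b)*t + t) = 6*((b²*(1 + 2*b))*t + t) = 6*(t*b²*(1 + 2*b) + t) = 6*(t + t*b²*(1 + 2*b)) = 6*t + 6*t*b²*(1 + 2*b))
H = 112454784 (H = 6*26*(1 + 71²*(1 + 2*71)) = 6*26*(1 + 5041*(1 + 142)) = 6*26*(1 + 5041*143) = 6*26*(1 + 720863) = 6*26*720864 = 112454784)
√(H - 5734) = √(112454784 - 5734) = √112449050 = 5*√4497962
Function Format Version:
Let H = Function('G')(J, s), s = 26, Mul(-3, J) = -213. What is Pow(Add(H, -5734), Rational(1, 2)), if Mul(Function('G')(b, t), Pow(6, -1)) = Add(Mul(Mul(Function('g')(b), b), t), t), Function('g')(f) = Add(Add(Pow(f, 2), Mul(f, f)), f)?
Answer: Mul(5, Pow(4497962, Rational(1, 2))) ≈ 10604.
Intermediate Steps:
J = 71 (J = Mul(Rational(-1, 3), -213) = 71)
Function('g')(f) = Add(f, Mul(2, Pow(f, 2))) (Function('g')(f) = Add(Add(Pow(f, 2), Pow(f, 2)), f) = Add(Mul(2, Pow(f, 2)), f) = Add(f, Mul(2, Pow(f, 2))))
Function('G')(b, t) = Add(Mul(6, t), Mul(6, t, Pow(b, 2), Add(1, Mul(2, b)))) (Function('G')(b, t) = Mul(6, Add(Mul(Mul(Mul(b, Add(1, Mul(2, b))), b), t), t)) = Mul(6, Add(Mul(Mul(Pow(b, 2), Add(1, Mul(2, b))), t), t)) = Mul(6, Add(Mul(t, Pow(b, 2), Add(1, Mul(2, b))), t)) = Mul(6, Add(t, Mul(t, Pow(b, 2), Add(1, Mul(2, b))))) = Add(Mul(6, t), Mul(6, t, Pow(b, 2), Add(1, Mul(2, b)))))
H = 112454784 (H = Mul(6, 26, Add(1, Mul(Pow(71, 2), Add(1, Mul(2, 71))))) = Mul(6, 26, Add(1, Mul(5041, Add(1, 142)))) = Mul(6, 26, Add(1, Mul(5041, 143))) = Mul(6, 26, Add(1, 720863)) = Mul(6, 26, 720864) = 112454784)
Pow(Add(H, -5734), Rational(1, 2)) = Pow(Add(112454784, -5734), Rational(1, 2)) = Pow(112449050, Rational(1, 2)) = Mul(5, Pow(4497962, Rational(1, 2)))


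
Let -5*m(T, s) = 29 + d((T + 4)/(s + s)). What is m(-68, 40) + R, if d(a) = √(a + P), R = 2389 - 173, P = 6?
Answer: 11051/5 - √130/25 ≈ 2209.7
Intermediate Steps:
R = 2216
d(a) = √(6 + a) (d(a) = √(a + 6) = √(6 + a))
m(T, s) = -29/5 - √(6 + (4 + T)/(2*s))/5 (m(T, s) = -(29 + √(6 + (T + 4)/(s + s)))/5 = -(29 + √(6 + (4 + T)/((2*s))))/5 = -(29 + √(6 + (4 + T)*(1/(2*s))))/5 = -(29 + √(6 + (4 + T)/(2*s)))/5 = -29/5 - √(6 + (4 + T)/(2*s))/5)
m(-68, 40) + R = (-29/5 - √2*√((4 - 68 + 12*40)/40)/10) + 2216 = (-29/5 - √2*√((4 - 68 + 480)/40)/10) + 2216 = (-29/5 - √2*√((1/40)*416)/10) + 2216 = (-29/5 - √2*√(52/5)/10) + 2216 = (-29/5 - √2*2*√65/5/10) + 2216 = (-29/5 - √130/25) + 2216 = 11051/5 - √130/25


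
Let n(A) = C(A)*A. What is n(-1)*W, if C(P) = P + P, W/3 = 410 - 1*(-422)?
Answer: 4992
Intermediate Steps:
W = 2496 (W = 3*(410 - 1*(-422)) = 3*(410 + 422) = 3*832 = 2496)
C(P) = 2*P
n(A) = 2*A² (n(A) = (2*A)*A = 2*A²)
n(-1)*W = (2*(-1)²)*2496 = (2*1)*2496 = 2*2496 = 4992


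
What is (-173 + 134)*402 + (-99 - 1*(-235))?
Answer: -15542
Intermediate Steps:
(-173 + 134)*402 + (-99 - 1*(-235)) = -39*402 + (-99 + 235) = -15678 + 136 = -15542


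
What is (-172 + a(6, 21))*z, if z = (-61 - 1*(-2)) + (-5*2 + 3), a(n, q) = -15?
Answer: 12342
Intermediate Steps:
z = -66 (z = (-61 + 2) + (-10 + 3) = -59 - 7 = -66)
(-172 + a(6, 21))*z = (-172 - 15)*(-66) = -187*(-66) = 12342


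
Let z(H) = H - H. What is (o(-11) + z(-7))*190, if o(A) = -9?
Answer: -1710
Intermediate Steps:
z(H) = 0
(o(-11) + z(-7))*190 = (-9 + 0)*190 = -9*190 = -1710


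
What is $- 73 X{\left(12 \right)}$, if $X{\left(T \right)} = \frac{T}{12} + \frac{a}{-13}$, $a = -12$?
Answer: $- \frac{1825}{13} \approx -140.38$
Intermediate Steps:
$X{\left(T \right)} = \frac{12}{13} + \frac{T}{12}$ ($X{\left(T \right)} = \frac{T}{12} - \frac{12}{-13} = T \frac{1}{12} - - \frac{12}{13} = \frac{T}{12} + \frac{12}{13} = \frac{12}{13} + \frac{T}{12}$)
$- 73 X{\left(12 \right)} = - 73 \left(\frac{12}{13} + \frac{1}{12} \cdot 12\right) = - 73 \left(\frac{12}{13} + 1\right) = \left(-73\right) \frac{25}{13} = - \frac{1825}{13}$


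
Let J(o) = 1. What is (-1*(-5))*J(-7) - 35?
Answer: -30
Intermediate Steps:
(-1*(-5))*J(-7) - 35 = -1*(-5)*1 - 35 = 5*1 - 35 = 5 - 35 = -30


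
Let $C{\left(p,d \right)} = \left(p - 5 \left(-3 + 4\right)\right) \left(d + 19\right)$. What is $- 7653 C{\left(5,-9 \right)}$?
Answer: $0$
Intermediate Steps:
$C{\left(p,d \right)} = \left(-5 + p\right) \left(19 + d\right)$ ($C{\left(p,d \right)} = \left(p - 5\right) \left(19 + d\right) = \left(-5 + p\right) \left(19 + d\right)$)
$- 7653 C{\left(5,-9 \right)} = - 7653 \left(-95 - -45 + 19 \cdot 5 - 45\right) = - 7653 \left(-95 + 45 + 95 - 45\right) = \left(-7653\right) 0 = 0$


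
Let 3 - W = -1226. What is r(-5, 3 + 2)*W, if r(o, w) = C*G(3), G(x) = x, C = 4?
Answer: 14748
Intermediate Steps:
r(o, w) = 12 (r(o, w) = 4*3 = 12)
W = 1229 (W = 3 - 1*(-1226) = 3 + 1226 = 1229)
r(-5, 3 + 2)*W = 12*1229 = 14748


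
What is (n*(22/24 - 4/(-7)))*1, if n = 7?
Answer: 125/12 ≈ 10.417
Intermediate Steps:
(n*(22/24 - 4/(-7)))*1 = (7*(22/24 - 4/(-7)))*1 = (7*(22*(1/24) - 4*(-1/7)))*1 = (7*(11/12 + 4/7))*1 = (7*(125/84))*1 = (125/12)*1 = 125/12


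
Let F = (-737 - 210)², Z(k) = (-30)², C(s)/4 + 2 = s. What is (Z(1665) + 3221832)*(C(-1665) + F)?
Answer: 2868685885212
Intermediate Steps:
C(s) = -8 + 4*s
Z(k) = 900
F = 896809 (F = (-947)² = 896809)
(Z(1665) + 3221832)*(C(-1665) + F) = (900 + 3221832)*((-8 + 4*(-1665)) + 896809) = 3222732*((-8 - 6660) + 896809) = 3222732*(-6668 + 896809) = 3222732*890141 = 2868685885212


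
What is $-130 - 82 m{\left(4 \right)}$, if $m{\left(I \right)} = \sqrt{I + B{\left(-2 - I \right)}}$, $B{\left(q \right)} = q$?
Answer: $-130 - 82 i \sqrt{2} \approx -130.0 - 115.97 i$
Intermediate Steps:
$m{\left(I \right)} = i \sqrt{2}$ ($m{\left(I \right)} = \sqrt{I - \left(2 + I\right)} = \sqrt{-2} = i \sqrt{2}$)
$-130 - 82 m{\left(4 \right)} = -130 - 82 i \sqrt{2}$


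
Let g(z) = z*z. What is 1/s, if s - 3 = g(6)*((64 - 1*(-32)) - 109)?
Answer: -1/465 ≈ -0.0021505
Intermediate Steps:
g(z) = z²
s = -465 (s = 3 + 6²*((64 - 1*(-32)) - 109) = 3 + 36*((64 + 32) - 109) = 3 + 36*(96 - 109) = 3 + 36*(-13) = 3 - 468 = -465)
1/s = 1/(-465) = -1/465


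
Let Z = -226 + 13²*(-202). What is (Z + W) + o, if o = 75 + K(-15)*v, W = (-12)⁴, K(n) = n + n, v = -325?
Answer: -3803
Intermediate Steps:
K(n) = 2*n
Z = -34364 (Z = -226 + 169*(-202) = -226 - 34138 = -34364)
W = 20736
o = 9825 (o = 75 + (2*(-15))*(-325) = 75 - 30*(-325) = 75 + 9750 = 9825)
(Z + W) + o = (-34364 + 20736) + 9825 = -13628 + 9825 = -3803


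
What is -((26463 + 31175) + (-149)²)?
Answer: -79839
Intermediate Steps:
-((26463 + 31175) + (-149)²) = -(57638 + 22201) = -1*79839 = -79839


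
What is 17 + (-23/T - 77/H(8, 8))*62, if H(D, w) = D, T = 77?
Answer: -184267/308 ≈ -598.27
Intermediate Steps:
17 + (-23/T - 77/H(8, 8))*62 = 17 + (-23/77 - 77/8)*62 = 17 - 6113/616*62 = 17 - 189503/308 = -184267/308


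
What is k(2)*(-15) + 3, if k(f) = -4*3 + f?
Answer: 153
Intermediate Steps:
k(f) = -12 + f
k(2)*(-15) + 3 = (-12 + 2)*(-15) + 3 = -10*(-15) + 3 = 150 + 3 = 153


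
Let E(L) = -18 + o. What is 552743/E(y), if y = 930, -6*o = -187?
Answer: 3316458/79 ≈ 41981.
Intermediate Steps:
o = 187/6 (o = -⅙*(-187) = 187/6 ≈ 31.167)
E(L) = 79/6 (E(L) = -18 + 187/6 = 79/6)
552743/E(y) = 552743/(79/6) = 552743*(6/79) = 3316458/79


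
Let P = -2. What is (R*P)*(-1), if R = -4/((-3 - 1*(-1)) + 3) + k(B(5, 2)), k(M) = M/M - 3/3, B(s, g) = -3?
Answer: -8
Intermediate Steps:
k(M) = 0 (k(M) = 1 - 3*⅓ = 1 - 1 = 0)
R = -4 (R = -4/((-3 - 1*(-1)) + 3) + 0 = -4/((-3 + 1) + 3) + 0 = -4/(-2 + 3) + 0 = -4/1 + 0 = 1*(-4) + 0 = -4 + 0 = -4)
(R*P)*(-1) = -4*(-2)*(-1) = 8*(-1) = -8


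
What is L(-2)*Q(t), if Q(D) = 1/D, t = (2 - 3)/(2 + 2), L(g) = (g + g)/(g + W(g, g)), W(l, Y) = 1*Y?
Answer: -4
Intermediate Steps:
W(l, Y) = Y
L(g) = 1 (L(g) = (g + g)/(g + g) = (2*g)/((2*g)) = (2*g)*(1/(2*g)) = 1)
t = -¼ (t = -1/4 = -1*¼ = -¼ ≈ -0.25000)
L(-2)*Q(t) = 1/(-¼) = 1*(-4) = -4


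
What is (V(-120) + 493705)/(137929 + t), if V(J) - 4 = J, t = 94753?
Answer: 493589/232682 ≈ 2.1213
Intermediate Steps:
V(J) = 4 + J
(V(-120) + 493705)/(137929 + t) = ((4 - 120) + 493705)/(137929 + 94753) = (-116 + 493705)/232682 = 493589*(1/232682) = 493589/232682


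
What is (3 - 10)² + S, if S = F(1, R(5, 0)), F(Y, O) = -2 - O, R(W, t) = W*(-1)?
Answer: 52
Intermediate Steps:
R(W, t) = -W
S = 3 (S = -2 - (-1)*5 = -2 - 1*(-5) = -2 + 5 = 3)
(3 - 10)² + S = (3 - 10)² + 3 = (-7)² + 3 = 49 + 3 = 52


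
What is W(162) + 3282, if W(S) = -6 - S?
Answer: 3114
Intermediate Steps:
W(162) + 3282 = (-6 - 1*162) + 3282 = (-6 - 162) + 3282 = -168 + 3282 = 3114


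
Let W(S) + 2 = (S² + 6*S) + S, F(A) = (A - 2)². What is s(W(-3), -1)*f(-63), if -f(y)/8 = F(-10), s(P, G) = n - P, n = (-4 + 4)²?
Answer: -16128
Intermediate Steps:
F(A) = (-2 + A)²
n = 0 (n = 0² = 0)
W(S) = -2 + S² + 7*S (W(S) = -2 + ((S² + 6*S) + S) = -2 + (S² + 7*S) = -2 + S² + 7*S)
s(P, G) = -P (s(P, G) = 0 - P = -P)
f(y) = -1152 (f(y) = -8*(-2 - 10)² = -8*(-12)² = -8*144 = -1152)
s(W(-3), -1)*f(-63) = -(-2 + (-3)² + 7*(-3))*(-1152) = -(-2 + 9 - 21)*(-1152) = -1*(-14)*(-1152) = 14*(-1152) = -16128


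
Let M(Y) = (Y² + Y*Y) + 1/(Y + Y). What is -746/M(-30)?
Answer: -44760/107999 ≈ -0.41445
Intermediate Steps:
M(Y) = 1/(2*Y) + 2*Y² (M(Y) = (Y² + Y²) + 1/(2*Y) = 2*Y² + 1/(2*Y) = 1/(2*Y) + 2*Y²)
-746/M(-30) = -746*(-60/(1 + 4*(-30)³)) = -746*(-60/(1 + 4*(-27000))) = -746*(-60/(1 - 108000)) = -746/((½)*(-1/30)*(-107999)) = -746/107999/60 = -746*60/107999 = -44760/107999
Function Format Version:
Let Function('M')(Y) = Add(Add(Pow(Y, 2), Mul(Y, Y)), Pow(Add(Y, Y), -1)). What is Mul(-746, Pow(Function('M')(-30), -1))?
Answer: Rational(-44760, 107999) ≈ -0.41445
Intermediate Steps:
Function('M')(Y) = Add(Mul(Rational(1, 2), Pow(Y, -1)), Mul(2, Pow(Y, 2))) (Function('M')(Y) = Add(Add(Pow(Y, 2), Pow(Y, 2)), Pow(Mul(2, Y), -1)) = Add(Mul(2, Pow(Y, 2)), Mul(Rational(1, 2), Pow(Y, -1))) = Add(Mul(Rational(1, 2), Pow(Y, -1)), Mul(2, Pow(Y, 2))))
Mul(-746, Pow(Function('M')(-30), -1)) = Mul(-746, Pow(Mul(Rational(1, 2), Pow(-30, -1), Add(1, Mul(4, Pow(-30, 3)))), -1)) = Mul(-746, Pow(Mul(Rational(1, 2), Rational(-1, 30), Add(1, Mul(4, -27000))), -1)) = Mul(-746, Pow(Mul(Rational(1, 2), Rational(-1, 30), Add(1, -108000)), -1)) = Mul(-746, Pow(Mul(Rational(1, 2), Rational(-1, 30), -107999), -1)) = Mul(-746, Pow(Rational(107999, 60), -1)) = Mul(-746, Rational(60, 107999)) = Rational(-44760, 107999)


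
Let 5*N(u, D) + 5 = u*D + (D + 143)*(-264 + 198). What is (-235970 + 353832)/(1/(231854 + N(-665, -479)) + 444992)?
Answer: 176790171312/667477320197 ≈ 0.26486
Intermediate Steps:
N(u, D) = -9443/5 - 66*D/5 + D*u/5 (N(u, D) = -1 + (u*D + (D + 143)*(-264 + 198))/5 = -1 + (D*u + (143 + D)*(-66))/5 = -1 + (D*u + (-9438 - 66*D))/5 = -1 + (-9438 - 66*D + D*u)/5 = -1 + (-9438/5 - 66*D/5 + D*u/5) = -9443/5 - 66*D/5 + D*u/5)
(-235970 + 353832)/(1/(231854 + N(-665, -479)) + 444992) = (-235970 + 353832)/(1/(231854 + (-9443/5 - 66/5*(-479) + (1/5)*(-479)*(-665))) + 444992) = 117862/(1/(231854 + (-9443/5 + 31614/5 + 63707)) + 444992) = 117862/(1/(231854 + 340706/5) + 444992) = 117862/(1/(1499976/5) + 444992) = 117862/(5/1499976 + 444992) = 117862/(667477320197/1499976) = 117862*(1499976/667477320197) = 176790171312/667477320197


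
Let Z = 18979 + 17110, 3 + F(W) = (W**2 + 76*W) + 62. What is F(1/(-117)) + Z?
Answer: 494821081/13689 ≈ 36147.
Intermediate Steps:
F(W) = 59 + W**2 + 76*W (F(W) = -3 + ((W**2 + 76*W) + 62) = -3 + (62 + W**2 + 76*W) = 59 + W**2 + 76*W)
Z = 36089
F(1/(-117)) + Z = (59 + (1/(-117))**2 + 76/(-117)) + 36089 = (59 + (-1/117)**2 + 76*(-1/117)) + 36089 = (59 + 1/13689 - 76/117) + 36089 = 798760/13689 + 36089 = 494821081/13689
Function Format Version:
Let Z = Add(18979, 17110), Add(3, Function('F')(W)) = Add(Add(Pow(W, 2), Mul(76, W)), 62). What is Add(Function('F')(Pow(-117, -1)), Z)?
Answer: Rational(494821081, 13689) ≈ 36147.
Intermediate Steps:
Function('F')(W) = Add(59, Pow(W, 2), Mul(76, W)) (Function('F')(W) = Add(-3, Add(Add(Pow(W, 2), Mul(76, W)), 62)) = Add(-3, Add(62, Pow(W, 2), Mul(76, W))) = Add(59, Pow(W, 2), Mul(76, W)))
Z = 36089
Add(Function('F')(Pow(-117, -1)), Z) = Add(Add(59, Pow(Pow(-117, -1), 2), Mul(76, Pow(-117, -1))), 36089) = Add(Add(59, Pow(Rational(-1, 117), 2), Mul(76, Rational(-1, 117))), 36089) = Add(Add(59, Rational(1, 13689), Rational(-76, 117)), 36089) = Add(Rational(798760, 13689), 36089) = Rational(494821081, 13689)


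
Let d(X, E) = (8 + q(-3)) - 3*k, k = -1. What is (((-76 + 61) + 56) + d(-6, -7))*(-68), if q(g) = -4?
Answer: -3264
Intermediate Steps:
d(X, E) = 7 (d(X, E) = (8 - 4) - 3*(-1) = 4 + 3 = 7)
(((-76 + 61) + 56) + d(-6, -7))*(-68) = (((-76 + 61) + 56) + 7)*(-68) = ((-15 + 56) + 7)*(-68) = (41 + 7)*(-68) = 48*(-68) = -3264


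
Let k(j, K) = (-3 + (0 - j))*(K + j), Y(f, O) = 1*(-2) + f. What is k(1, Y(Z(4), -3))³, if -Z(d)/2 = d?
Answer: 46656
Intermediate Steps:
Z(d) = -2*d
Y(f, O) = -2 + f
k(j, K) = (-3 - j)*(K + j)
k(1, Y(Z(4), -3))³ = (-1*1² - 3*(-2 - 2*4) - 3*1 - 1*(-2 - 2*4)*1)³ = (-1*1 - 3*(-2 - 8) - 3 - 1*(-2 - 8)*1)³ = (-1 - 3*(-10) - 3 - 1*(-10)*1)³ = (-1 + 30 - 3 + 10)³ = 36³ = 46656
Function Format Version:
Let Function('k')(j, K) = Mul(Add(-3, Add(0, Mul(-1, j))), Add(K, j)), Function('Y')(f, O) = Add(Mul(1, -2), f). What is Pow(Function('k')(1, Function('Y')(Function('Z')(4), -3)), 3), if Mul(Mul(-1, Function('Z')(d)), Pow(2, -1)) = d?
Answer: 46656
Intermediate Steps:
Function('Z')(d) = Mul(-2, d)
Function('Y')(f, O) = Add(-2, f)
Function('k')(j, K) = Mul(Add(-3, Mul(-1, j)), Add(K, j))
Pow(Function('k')(1, Function('Y')(Function('Z')(4), -3)), 3) = Pow(Add(Mul(-1, Pow(1, 2)), Mul(-3, Add(-2, Mul(-2, 4))), Mul(-3, 1), Mul(-1, Add(-2, Mul(-2, 4)), 1)), 3) = Pow(Add(Mul(-1, 1), Mul(-3, Add(-2, -8)), -3, Mul(-1, Add(-2, -8), 1)), 3) = Pow(Add(-1, Mul(-3, -10), -3, Mul(-1, -10, 1)), 3) = Pow(Add(-1, 30, -3, 10), 3) = Pow(36, 3) = 46656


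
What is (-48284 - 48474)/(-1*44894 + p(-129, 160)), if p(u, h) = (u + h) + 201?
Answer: 48379/22331 ≈ 2.1665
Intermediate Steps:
p(u, h) = 201 + h + u (p(u, h) = (h + u) + 201 = 201 + h + u)
(-48284 - 48474)/(-1*44894 + p(-129, 160)) = (-48284 - 48474)/(-1*44894 + (201 + 160 - 129)) = -96758/(-44894 + 232) = -96758/(-44662) = -96758*(-1/44662) = 48379/22331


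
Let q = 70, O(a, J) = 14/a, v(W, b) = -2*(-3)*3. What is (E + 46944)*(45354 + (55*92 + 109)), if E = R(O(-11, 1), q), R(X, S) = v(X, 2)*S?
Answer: 2435410692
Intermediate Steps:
v(W, b) = 18 (v(W, b) = 6*3 = 18)
R(X, S) = 18*S
E = 1260 (E = 18*70 = 1260)
(E + 46944)*(45354 + (55*92 + 109)) = (1260 + 46944)*(45354 + (55*92 + 109)) = 48204*(45354 + (5060 + 109)) = 48204*(45354 + 5169) = 48204*50523 = 2435410692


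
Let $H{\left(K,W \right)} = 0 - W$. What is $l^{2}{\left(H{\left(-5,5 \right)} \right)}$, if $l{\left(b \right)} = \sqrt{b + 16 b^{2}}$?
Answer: $395$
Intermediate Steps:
$H{\left(K,W \right)} = - W$
$l^{2}{\left(H{\left(-5,5 \right)} \right)} = \left(\sqrt{\left(-1\right) 5 \left(1 + 16 \left(\left(-1\right) 5\right)\right)}\right)^{2} = \left(\sqrt{- 5 \left(1 + 16 \left(-5\right)\right)}\right)^{2} = \left(\sqrt{- 5 \left(1 - 80\right)}\right)^{2} = \left(\sqrt{\left(-5\right) \left(-79\right)}\right)^{2} = \left(\sqrt{395}\right)^{2} = 395$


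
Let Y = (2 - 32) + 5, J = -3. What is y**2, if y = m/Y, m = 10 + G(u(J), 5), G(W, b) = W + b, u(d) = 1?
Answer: 256/625 ≈ 0.40960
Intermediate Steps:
Y = -25 (Y = -30 + 5 = -25)
m = 16 (m = 10 + (1 + 5) = 10 + 6 = 16)
y = -16/25 (y = 16/(-25) = 16*(-1/25) = -16/25 ≈ -0.64000)
y**2 = (-16/25)**2 = 256/625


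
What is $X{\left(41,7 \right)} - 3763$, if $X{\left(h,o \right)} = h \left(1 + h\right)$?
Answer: $-2041$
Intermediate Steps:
$X{\left(41,7 \right)} - 3763 = 41 \left(1 + 41\right) - 3763 = 41 \cdot 42 - 3763 = 1722 - 3763 = -2041$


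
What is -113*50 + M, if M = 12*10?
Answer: -5530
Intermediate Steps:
M = 120
-113*50 + M = -113*50 + 120 = -5650 + 120 = -5530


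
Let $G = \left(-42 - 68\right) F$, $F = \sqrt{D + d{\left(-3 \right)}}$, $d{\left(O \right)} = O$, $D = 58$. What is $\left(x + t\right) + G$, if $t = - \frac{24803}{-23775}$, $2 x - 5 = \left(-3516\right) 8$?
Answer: $- \frac{668574719}{47550} - 110 \sqrt{55} \approx -14876.0$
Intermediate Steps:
$x = - \frac{28123}{2}$ ($x = \frac{5}{2} + \frac{\left(-3516\right) 8}{2} = \frac{5}{2} + \frac{1}{2} \left(-28128\right) = \frac{5}{2} - 14064 = - \frac{28123}{2} \approx -14062.0$)
$F = \sqrt{55}$ ($F = \sqrt{58 - 3} = \sqrt{55} \approx 7.4162$)
$t = \frac{24803}{23775}$ ($t = \left(-24803\right) \left(- \frac{1}{23775}\right) = \frac{24803}{23775} \approx 1.0432$)
$G = - 110 \sqrt{55}$ ($G = \left(-42 - 68\right) \sqrt{55} = - 110 \sqrt{55} \approx -815.78$)
$\left(x + t\right) + G = \left(- \frac{28123}{2} + \frac{24803}{23775}\right) - 110 \sqrt{55} = - \frac{668574719}{47550} - 110 \sqrt{55}$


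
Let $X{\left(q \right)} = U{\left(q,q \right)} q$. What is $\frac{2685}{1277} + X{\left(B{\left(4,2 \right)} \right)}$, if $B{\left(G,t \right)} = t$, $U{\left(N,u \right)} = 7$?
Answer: $\frac{20563}{1277} \approx 16.103$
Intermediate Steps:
$X{\left(q \right)} = 7 q$
$\frac{2685}{1277} + X{\left(B{\left(4,2 \right)} \right)} = \frac{2685}{1277} + 7 \cdot 2 = 2685 \cdot \frac{1}{1277} + 14 = \frac{2685}{1277} + 14 = \frac{20563}{1277}$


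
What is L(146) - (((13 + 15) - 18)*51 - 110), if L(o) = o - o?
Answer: -400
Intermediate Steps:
L(o) = 0
L(146) - (((13 + 15) - 18)*51 - 110) = 0 - (((13 + 15) - 18)*51 - 110) = 0 - ((28 - 18)*51 - 110) = 0 - (10*51 - 110) = 0 - (510 - 110) = 0 - 1*400 = 0 - 400 = -400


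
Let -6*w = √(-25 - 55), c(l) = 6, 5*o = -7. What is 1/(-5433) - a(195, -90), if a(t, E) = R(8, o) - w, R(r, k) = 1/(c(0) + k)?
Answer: -27188/124959 - 2*I*√5/3 ≈ -0.21758 - 1.4907*I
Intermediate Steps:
o = -7/5 (o = (⅕)*(-7) = -7/5 ≈ -1.4000)
R(r, k) = 1/(6 + k)
w = -2*I*√5/3 (w = -√(-25 - 55)/6 = -2*I*√5/3 ≈ -1.4907*I)
a(t, E) = 5/23 + 2*I*√5/3 (a(t, E) = 1/(6 - 7/5) - (-2)*I*√5/3 = 1/(23/5) + 2*I*√5/3 = 5/23 + 2*I*√5/3)
1/(-5433) - a(195, -90) = 1/(-5433) - (5/23 + 2*I*√5/3) = -1/5433 + (-5/23 - 2*I*√5/3) = -27188/124959 - 2*I*√5/3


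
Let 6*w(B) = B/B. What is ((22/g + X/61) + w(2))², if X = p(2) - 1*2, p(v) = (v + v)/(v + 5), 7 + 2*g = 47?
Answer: 63409369/41024025 ≈ 1.5457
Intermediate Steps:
w(B) = ⅙ (w(B) = (B/B)/6 = (⅙)*1 = ⅙)
g = 20 (g = -7/2 + (½)*47 = -7/2 + 47/2 = 20)
p(v) = 2*v/(5 + v) (p(v) = (2*v)/(5 + v) = 2*v/(5 + v))
X = -10/7 (X = 2*2/(5 + 2) - 1*2 = 2*2/7 - 2 = 2*2*(⅐) - 2 = 4/7 - 2 = -10/7 ≈ -1.4286)
((22/g + X/61) + w(2))² = ((22/20 - 10/7/61) + ⅙)² = ((22*(1/20) - 10/7*1/61) + ⅙)² = ((11/10 - 10/427) + ⅙)² = (4597/4270 + ⅙)² = (7963/6405)² = 63409369/41024025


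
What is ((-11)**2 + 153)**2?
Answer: 75076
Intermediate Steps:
((-11)**2 + 153)**2 = (121 + 153)**2 = 274**2 = 75076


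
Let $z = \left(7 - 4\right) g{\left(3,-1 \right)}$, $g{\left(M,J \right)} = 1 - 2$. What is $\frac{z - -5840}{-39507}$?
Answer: $- \frac{449}{3039} \approx -0.14775$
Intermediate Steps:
$g{\left(M,J \right)} = -1$
$z = -3$ ($z = \left(7 - 4\right) \left(-1\right) = 3 \left(-1\right) = -3$)
$\frac{z - -5840}{-39507} = \frac{-3 - -5840}{-39507} = \left(-3 + 5840\right) \left(- \frac{1}{39507}\right) = 5837 \left(- \frac{1}{39507}\right) = - \frac{449}{3039}$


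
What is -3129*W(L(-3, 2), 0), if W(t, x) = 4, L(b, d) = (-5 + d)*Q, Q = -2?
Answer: -12516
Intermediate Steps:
L(b, d) = 10 - 2*d (L(b, d) = (-5 + d)*(-2) = 10 - 2*d)
-3129*W(L(-3, 2), 0) = -3129*4 = -12516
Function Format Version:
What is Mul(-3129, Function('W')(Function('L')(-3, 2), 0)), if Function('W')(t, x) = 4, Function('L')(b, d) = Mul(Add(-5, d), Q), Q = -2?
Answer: -12516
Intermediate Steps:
Function('L')(b, d) = Add(10, Mul(-2, d)) (Function('L')(b, d) = Mul(Add(-5, d), -2) = Add(10, Mul(-2, d)))
Mul(-3129, Function('W')(Function('L')(-3, 2), 0)) = Mul(-3129, 4) = -12516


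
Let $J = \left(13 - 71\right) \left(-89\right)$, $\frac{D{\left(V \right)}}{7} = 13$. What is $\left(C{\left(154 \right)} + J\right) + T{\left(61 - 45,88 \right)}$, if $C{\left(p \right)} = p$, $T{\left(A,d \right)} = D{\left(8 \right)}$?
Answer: $5407$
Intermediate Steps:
$D{\left(V \right)} = 91$ ($D{\left(V \right)} = 7 \cdot 13 = 91$)
$T{\left(A,d \right)} = 91$
$J = 5162$ ($J = \left(-58\right) \left(-89\right) = 5162$)
$\left(C{\left(154 \right)} + J\right) + T{\left(61 - 45,88 \right)} = \left(154 + 5162\right) + 91 = 5316 + 91 = 5407$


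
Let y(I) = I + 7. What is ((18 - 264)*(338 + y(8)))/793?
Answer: -86838/793 ≈ -109.51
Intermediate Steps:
y(I) = 7 + I
((18 - 264)*(338 + y(8)))/793 = ((18 - 264)*(338 + (7 + 8)))/793 = -246*(338 + 15)*(1/793) = -246*353*(1/793) = -86838*1/793 = -86838/793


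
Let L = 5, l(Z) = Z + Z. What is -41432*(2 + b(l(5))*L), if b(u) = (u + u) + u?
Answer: -6297664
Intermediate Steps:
l(Z) = 2*Z
b(u) = 3*u (b(u) = 2*u + u = 3*u)
-41432*(2 + b(l(5))*L) = -41432*(2 + (3*(2*5))*5) = -41432*(2 + (3*10)*5) = -41432*(2 + 30*5) = -41432*(2 + 150) = -41432*152 = -6297664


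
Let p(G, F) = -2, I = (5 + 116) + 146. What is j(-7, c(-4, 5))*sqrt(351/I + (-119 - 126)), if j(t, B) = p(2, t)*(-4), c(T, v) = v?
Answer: 16*I*sqrt(482558)/89 ≈ 124.88*I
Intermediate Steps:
I = 267 (I = 121 + 146 = 267)
j(t, B) = 8 (j(t, B) = -2*(-4) = 8)
j(-7, c(-4, 5))*sqrt(351/I + (-119 - 126)) = 8*sqrt(351/267 + (-119 - 126)) = 8*sqrt(351*(1/267) - 245) = 8*sqrt(117/89 - 245) = 8*sqrt(-21688/89) = 8*(2*I*sqrt(482558)/89) = 16*I*sqrt(482558)/89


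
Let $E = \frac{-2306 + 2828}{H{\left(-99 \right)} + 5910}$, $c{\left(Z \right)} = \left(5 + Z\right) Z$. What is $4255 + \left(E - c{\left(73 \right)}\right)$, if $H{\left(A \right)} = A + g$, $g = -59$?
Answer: $- \frac{4138303}{2876} \approx -1438.9$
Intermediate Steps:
$H{\left(A \right)} = -59 + A$ ($H{\left(A \right)} = A - 59 = -59 + A$)
$c{\left(Z \right)} = Z \left(5 + Z\right)$
$E = \frac{261}{2876}$ ($E = \frac{-2306 + 2828}{\left(-59 - 99\right) + 5910} = \frac{522}{-158 + 5910} = \frac{522}{5752} = 522 \cdot \frac{1}{5752} = \frac{261}{2876} \approx 0.090751$)
$4255 + \left(E - c{\left(73 \right)}\right) = 4255 + \left(\frac{261}{2876} - 73 \left(5 + 73\right)\right) = 4255 + \left(\frac{261}{2876} - 73 \cdot 78\right) = 4255 + \left(\frac{261}{2876} - 5694\right) = 4255 - \frac{16375683}{2876} = - \frac{4138303}{2876}$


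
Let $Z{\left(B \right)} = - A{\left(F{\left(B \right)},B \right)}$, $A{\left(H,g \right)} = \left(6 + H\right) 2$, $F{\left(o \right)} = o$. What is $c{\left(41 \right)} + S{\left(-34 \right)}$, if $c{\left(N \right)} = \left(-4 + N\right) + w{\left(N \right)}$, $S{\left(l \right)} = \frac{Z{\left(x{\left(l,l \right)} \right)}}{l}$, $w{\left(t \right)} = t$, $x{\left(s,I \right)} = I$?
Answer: $\frac{1298}{17} \approx 76.353$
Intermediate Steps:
$A{\left(H,g \right)} = 12 + 2 H$
$Z{\left(B \right)} = -12 - 2 B$ ($Z{\left(B \right)} = - (12 + 2 B) = -12 - 2 B$)
$S{\left(l \right)} = \frac{-12 - 2 l}{l}$
$c{\left(N \right)} = -4 + 2 N$ ($c{\left(N \right)} = \left(-4 + N\right) + N = -4 + 2 N$)
$c{\left(41 \right)} + S{\left(-34 \right)} = \left(-4 + 2 \cdot 41\right) - \left(2 + \frac{12}{-34}\right) = \left(-4 + 82\right) - \frac{28}{17} = 78 + \left(-2 + \frac{6}{17}\right) = 78 - \frac{28}{17} = \frac{1298}{17}$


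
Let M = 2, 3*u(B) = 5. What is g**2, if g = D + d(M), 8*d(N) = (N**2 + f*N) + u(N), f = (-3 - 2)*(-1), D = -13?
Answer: 70225/576 ≈ 121.92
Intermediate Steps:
f = 5 (f = -5*(-1) = 5)
u(B) = 5/3 (u(B) = (1/3)*5 = 5/3)
d(N) = 5/24 + N**2/8 + 5*N/8 (d(N) = ((N**2 + 5*N) + 5/3)/8 = (5/3 + N**2 + 5*N)/8 = 5/24 + N**2/8 + 5*N/8)
g = -265/24 (g = -13 + (5/24 + (1/8)*2**2 + (5/8)*2) = -13 + (5/24 + (1/8)*4 + 5/4) = -13 + (5/24 + 1/2 + 5/4) = -13 + 47/24 = -265/24 ≈ -11.042)
g**2 = (-265/24)**2 = 70225/576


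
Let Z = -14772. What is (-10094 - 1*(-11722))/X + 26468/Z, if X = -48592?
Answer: -81886367/44862564 ≈ -1.8253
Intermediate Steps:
(-10094 - 1*(-11722))/X + 26468/Z = (-10094 - 1*(-11722))/(-48592) + 26468/(-14772) = (-10094 + 11722)*(-1/48592) + 26468*(-1/14772) = 1628*(-1/48592) - 6617/3693 = -407/12148 - 6617/3693 = -81886367/44862564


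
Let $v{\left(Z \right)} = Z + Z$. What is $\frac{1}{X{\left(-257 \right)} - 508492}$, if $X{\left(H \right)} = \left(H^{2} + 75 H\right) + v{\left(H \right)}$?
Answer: $- \frac{1}{462232} \approx -2.1634 \cdot 10^{-6}$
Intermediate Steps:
$v{\left(Z \right)} = 2 Z$
$X{\left(H \right)} = H^{2} + 77 H$ ($X{\left(H \right)} = \left(H^{2} + 75 H\right) + 2 H = H^{2} + 77 H$)
$\frac{1}{X{\left(-257 \right)} - 508492} = \frac{1}{- 257 \left(77 - 257\right) - 508492} = \frac{1}{\left(-257\right) \left(-180\right) - 508492} = \frac{1}{46260 - 508492} = \frac{1}{-462232} = - \frac{1}{462232}$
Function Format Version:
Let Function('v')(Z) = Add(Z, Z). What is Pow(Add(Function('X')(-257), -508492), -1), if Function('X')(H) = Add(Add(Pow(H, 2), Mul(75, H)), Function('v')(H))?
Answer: Rational(-1, 462232) ≈ -2.1634e-6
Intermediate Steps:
Function('v')(Z) = Mul(2, Z)
Function('X')(H) = Add(Pow(H, 2), Mul(77, H)) (Function('X')(H) = Add(Add(Pow(H, 2), Mul(75, H)), Mul(2, H)) = Add(Pow(H, 2), Mul(77, H)))
Pow(Add(Function('X')(-257), -508492), -1) = Pow(Add(Mul(-257, Add(77, -257)), -508492), -1) = Pow(Add(Mul(-257, -180), -508492), -1) = Pow(Add(46260, -508492), -1) = Pow(-462232, -1) = Rational(-1, 462232)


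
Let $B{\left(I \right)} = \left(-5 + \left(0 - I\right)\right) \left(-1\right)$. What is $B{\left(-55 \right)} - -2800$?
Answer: $2750$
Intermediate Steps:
$B{\left(I \right)} = 5 + I$ ($B{\left(I \right)} = \left(-5 - I\right) \left(-1\right) = 5 + I$)
$B{\left(-55 \right)} - -2800 = \left(5 - 55\right) - -2800 = -50 + 2800 = 2750$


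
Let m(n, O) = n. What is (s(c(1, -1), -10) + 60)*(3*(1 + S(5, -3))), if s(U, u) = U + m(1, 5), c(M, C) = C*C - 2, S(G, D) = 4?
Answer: 900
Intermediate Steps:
c(M, C) = -2 + C² (c(M, C) = C² - 2 = -2 + C²)
s(U, u) = 1 + U (s(U, u) = U + 1 = 1 + U)
(s(c(1, -1), -10) + 60)*(3*(1 + S(5, -3))) = ((1 + (-2 + (-1)²)) + 60)*(3*(1 + 4)) = ((1 + (-2 + 1)) + 60)*(3*5) = ((1 - 1) + 60)*15 = (0 + 60)*15 = 60*15 = 900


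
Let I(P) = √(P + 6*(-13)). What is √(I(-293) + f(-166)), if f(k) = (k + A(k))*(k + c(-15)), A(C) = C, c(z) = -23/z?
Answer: √(12285660 + 225*I*√371)/15 ≈ 233.67 + 0.041214*I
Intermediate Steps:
I(P) = √(-78 + P) (I(P) = √(P - 78) = √(-78 + P))
f(k) = 2*k*(23/15 + k) (f(k) = (k + k)*(k - 23/(-15)) = (2*k)*(k - 23*(-1/15)) = (2*k)*(k + 23/15) = (2*k)*(23/15 + k) = 2*k*(23/15 + k))
√(I(-293) + f(-166)) = √(√(-78 - 293) + (2/15)*(-166)*(23 + 15*(-166))) = √(√(-371) + (2/15)*(-166)*(23 - 2490)) = √(I*√371 + (2/15)*(-166)*(-2467)) = √(I*√371 + 819044/15) = √(819044/15 + I*√371)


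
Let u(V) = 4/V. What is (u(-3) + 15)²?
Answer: 1681/9 ≈ 186.78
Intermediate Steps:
(u(-3) + 15)² = (4/(-3) + 15)² = (4*(-⅓) + 15)² = (-4/3 + 15)² = (41/3)² = 1681/9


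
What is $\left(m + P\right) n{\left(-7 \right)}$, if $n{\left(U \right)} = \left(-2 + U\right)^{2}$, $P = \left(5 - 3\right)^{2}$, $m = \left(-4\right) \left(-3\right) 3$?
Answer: $3240$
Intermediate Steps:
$m = 36$ ($m = 12 \cdot 3 = 36$)
$P = 4$ ($P = 2^{2} = 4$)
$\left(m + P\right) n{\left(-7 \right)} = \left(36 + 4\right) \left(-2 - 7\right)^{2} = 40 \left(-9\right)^{2} = 40 \cdot 81 = 3240$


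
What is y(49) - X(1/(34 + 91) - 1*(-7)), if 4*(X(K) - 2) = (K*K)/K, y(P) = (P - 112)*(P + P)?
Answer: -772219/125 ≈ -6177.8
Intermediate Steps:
y(P) = 2*P*(-112 + P) (y(P) = (-112 + P)*(2*P) = 2*P*(-112 + P))
X(K) = 2 + K/4 (X(K) = 2 + ((K*K)/K)/4 = 2 + (K²/K)/4 = 2 + K/4)
y(49) - X(1/(34 + 91) - 1*(-7)) = 2*49*(-112 + 49) - (2 + (1/(34 + 91) - 1*(-7))/4) = 2*49*(-63) - (2 + (1/125 + 7)/4) = -6174 - (2 + (1/125 + 7)/4) = -6174 - (2 + (¼)*(876/125)) = -6174 - (2 + 219/125) = -6174 - 1*469/125 = -6174 - 469/125 = -772219/125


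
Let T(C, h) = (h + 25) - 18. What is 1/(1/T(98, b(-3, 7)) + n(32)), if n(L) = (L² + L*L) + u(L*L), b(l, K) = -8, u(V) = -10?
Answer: 1/2037 ≈ 0.00049092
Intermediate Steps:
T(C, h) = 7 + h (T(C, h) = (25 + h) - 18 = 7 + h)
n(L) = -10 + 2*L² (n(L) = (L² + L*L) - 10 = (L² + L²) - 10 = 2*L² - 10 = -10 + 2*L²)
1/(1/T(98, b(-3, 7)) + n(32)) = 1/(1/(7 - 8) + (-10 + 2*32²)) = 1/(1/(-1) + (-10 + 2*1024)) = 1/(-1 + (-10 + 2048)) = 1/(-1 + 2038) = 1/2037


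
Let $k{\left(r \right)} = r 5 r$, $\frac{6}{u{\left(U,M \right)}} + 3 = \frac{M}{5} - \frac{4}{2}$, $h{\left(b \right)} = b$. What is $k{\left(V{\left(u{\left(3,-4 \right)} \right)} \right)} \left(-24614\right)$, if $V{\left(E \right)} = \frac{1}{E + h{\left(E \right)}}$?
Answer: $- \frac{10350187}{360} \approx -28751.0$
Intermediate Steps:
$u{\left(U,M \right)} = \frac{6}{-5 + \frac{M}{5}}$ ($u{\left(U,M \right)} = \frac{6}{-3 + \left(\frac{M}{5} - \frac{4}{2}\right)} = \frac{6}{-3 + \left(M \frac{1}{5} - 2\right)} = \frac{6}{-3 + \left(\frac{M}{5} - 2\right)} = \frac{6}{-3 + \left(-2 + \frac{M}{5}\right)} = \frac{6}{-5 + \frac{M}{5}}$)
$V{\left(E \right)} = \frac{1}{2 E}$ ($V{\left(E \right)} = \frac{1}{E + E} = \frac{1}{2 E}$)
$k{\left(r \right)} = 5 r^{2}$ ($k{\left(r \right)} = 5 r r = 5 r^{2}$)
$k{\left(V{\left(u{\left(3,-4 \right)} \right)} \right)} \left(-24614\right) = 5 \left(\frac{1}{2 \frac{30}{-25 - 4}}\right)^{2} \left(-24614\right) = 5 \left(\frac{1}{2 \frac{30}{-29}}\right)^{2} \left(-24614\right) = 5 \left(\frac{1}{2 \cdot 30 \left(- \frac{1}{29}\right)}\right)^{2} \left(-24614\right) = 5 \left(\frac{1}{2 \left(- \frac{30}{29}\right)}\right)^{2} \left(-24614\right) = 5 \left(\frac{1}{2} \left(- \frac{29}{30}\right)\right)^{2} \left(-24614\right) = 5 \left(- \frac{29}{60}\right)^{2} \left(-24614\right) = 5 \cdot \frac{841}{3600} \left(-24614\right) = \frac{841}{720} \left(-24614\right) = - \frac{10350187}{360}$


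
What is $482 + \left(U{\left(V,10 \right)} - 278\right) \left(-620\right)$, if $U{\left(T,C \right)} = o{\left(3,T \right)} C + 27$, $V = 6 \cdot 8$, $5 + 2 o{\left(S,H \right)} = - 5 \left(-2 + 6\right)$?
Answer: $233602$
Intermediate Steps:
$o{\left(S,H \right)} = - \frac{25}{2}$ ($o{\left(S,H \right)} = - \frac{5}{2} + \frac{\left(-5\right) \left(-2 + 6\right)}{2} = - \frac{5}{2} + \frac{\left(-5\right) 4}{2} = - \frac{5}{2} + \frac{1}{2} \left(-20\right) = - \frac{5}{2} - 10 = - \frac{25}{2}$)
$V = 48$
$U{\left(T,C \right)} = 27 - \frac{25 C}{2}$ ($U{\left(T,C \right)} = - \frac{25 C}{2} + 27 = 27 - \frac{25 C}{2}$)
$482 + \left(U{\left(V,10 \right)} - 278\right) \left(-620\right) = 482 + \left(\left(27 - 125\right) - 278\right) \left(-620\right) = 482 + \left(-98 - 278\right) \left(-620\right) = 482 - -233120 = 482 + 233120 = 233602$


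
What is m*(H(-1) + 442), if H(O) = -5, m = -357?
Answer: -156009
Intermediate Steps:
m*(H(-1) + 442) = -357*(-5 + 442) = -357*437 = -156009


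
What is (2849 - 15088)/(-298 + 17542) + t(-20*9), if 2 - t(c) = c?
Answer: 3126169/17244 ≈ 181.29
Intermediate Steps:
t(c) = 2 - c
(2849 - 15088)/(-298 + 17542) + t(-20*9) = (2849 - 15088)/(-298 + 17542) + (2 - (-20)*9) = -12239/17244 + (2 - 1*(-180)) = -12239*1/17244 + (2 + 180) = -12239/17244 + 182 = 3126169/17244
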